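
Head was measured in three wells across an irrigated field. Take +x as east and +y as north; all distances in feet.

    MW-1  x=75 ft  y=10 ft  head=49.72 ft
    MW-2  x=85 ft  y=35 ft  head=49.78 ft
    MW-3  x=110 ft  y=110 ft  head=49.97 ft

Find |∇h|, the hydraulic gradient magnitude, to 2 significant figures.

0.0038

Taking MW-1 as reference: MW-2−MW-1 = (10, 25, +0.06); MW-3−MW-1 = (35, 100, +0.25).
Solve a·Δx + b·Δy = Δh: det = 10·100 − 35·25 = 125.
∂h/∂x = [(+0.06)·100 − (+0.25)·25] / 125 = -0.002000
∂h/∂y = [10·(+0.25) − 35·(+0.06)] / 125 = +0.003200
|∇h| = √(-0.002000² + 0.003200²) = 0.003774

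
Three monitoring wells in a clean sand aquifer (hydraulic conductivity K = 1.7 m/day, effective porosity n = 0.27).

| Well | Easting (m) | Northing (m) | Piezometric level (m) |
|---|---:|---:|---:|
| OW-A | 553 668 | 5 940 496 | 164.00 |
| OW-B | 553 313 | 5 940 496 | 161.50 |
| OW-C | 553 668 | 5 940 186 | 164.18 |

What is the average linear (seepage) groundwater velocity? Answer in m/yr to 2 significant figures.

16 m/yr

∂h/∂x = (161.50 − 164.00) / (553313 − 553668) = +0.007042
∂h/∂y = (164.18 − 164.00) / (5940186 − 5940496) = -0.0005806
|∇h| = √(0.007042² + -0.0005806²) = 0.007066
Seepage velocity v = K·i/n = 1.7 × 0.007066 / 0.27 = 0.04449 m/day = 16.25 m/yr.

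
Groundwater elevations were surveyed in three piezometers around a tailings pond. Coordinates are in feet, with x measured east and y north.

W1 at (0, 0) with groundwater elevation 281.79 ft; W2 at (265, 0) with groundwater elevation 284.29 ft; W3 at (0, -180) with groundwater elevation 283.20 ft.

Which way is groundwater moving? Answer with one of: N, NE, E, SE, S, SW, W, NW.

∂h/∂x = (284.29 − 281.79) / (265 − 0) = +0.009434
∂h/∂y = (283.20 − 281.79) / (-180 − 0) = -0.007833
Flow = −∇h = (-0.009434 east, +0.007833 north), which points northwest.

NW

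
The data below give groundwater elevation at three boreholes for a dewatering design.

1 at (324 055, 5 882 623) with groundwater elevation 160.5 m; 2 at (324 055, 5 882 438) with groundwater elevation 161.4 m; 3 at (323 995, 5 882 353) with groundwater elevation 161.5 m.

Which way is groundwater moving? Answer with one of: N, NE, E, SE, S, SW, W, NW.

NW

Taking 1 as reference: 2−1 = (0, -185, +0.9); 3−1 = (-60, -270, +1.0).
Solve a·Δx + b·Δy = Δh: det = 0·(-270) − (-60)·(-185) = -11100.
∂h/∂x = [(+0.9)·(-270) − (+1.0)·(-185)] / -11100 = +0.005225
∂h/∂y = [0·(+1.0) − (-60)·(+0.9)] / -11100 = -0.004865
Flow = −∇h = (-0.005225 east, +0.004865 north), which points northwest.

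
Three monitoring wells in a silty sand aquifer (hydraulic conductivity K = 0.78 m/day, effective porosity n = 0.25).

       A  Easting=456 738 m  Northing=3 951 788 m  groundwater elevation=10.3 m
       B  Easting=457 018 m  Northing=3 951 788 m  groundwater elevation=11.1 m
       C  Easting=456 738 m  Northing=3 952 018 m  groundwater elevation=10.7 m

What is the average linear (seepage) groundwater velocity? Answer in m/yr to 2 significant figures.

3.8 m/yr

∂h/∂x = (11.1 − 10.3) / (457018 − 456738) = +0.002857
∂h/∂y = (10.7 − 10.3) / (3952018 − 3951788) = +0.001739
|∇h| = √(0.002857² + 0.001739²) = 0.003345
Seepage velocity v = K·i/n = 0.78 × 0.003345 / 0.25 = 0.01044 m/day = 3.813 m/yr.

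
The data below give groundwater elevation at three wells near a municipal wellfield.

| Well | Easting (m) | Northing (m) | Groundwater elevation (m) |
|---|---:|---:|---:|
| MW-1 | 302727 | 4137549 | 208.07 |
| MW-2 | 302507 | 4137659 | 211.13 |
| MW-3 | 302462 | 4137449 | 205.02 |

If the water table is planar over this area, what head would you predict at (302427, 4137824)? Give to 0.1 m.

Differences from MW-1: to MW-2 (Δx, Δy, Δh) = (-220, 110, +3.06); to MW-3 = (-265, -100, -3.05).
Determinant of the coordinate differences = (-220)·(-100) − (-265)·110 = 51150.
∂h/∂x = [(+3.06)·(-100) − (-3.05)·110] / 51150 = +0.0005767
∂h/∂y = [(-220)·(-3.05) − (-265)·(+3.06)] / 51150 = +0.02897
h(302427, 4137824) = 208.07 + (+0.0005767)·(-300) + (+0.02897)·(275) = 208.07 -0.173 +7.967 = 215.864 m.

215.9 m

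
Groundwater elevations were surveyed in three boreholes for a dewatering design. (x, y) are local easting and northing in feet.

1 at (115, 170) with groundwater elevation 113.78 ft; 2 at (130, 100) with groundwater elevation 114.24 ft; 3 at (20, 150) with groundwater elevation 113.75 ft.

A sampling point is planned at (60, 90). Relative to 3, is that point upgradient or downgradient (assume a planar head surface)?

upgradient

Taking 1 as reference: 2−1 = (15, -70, +0.46); 3−1 = (-95, -20, -0.03).
Solve a·Δx + b·Δy = Δh: det = 15·(-20) − (-95)·(-70) = -6950.
∂h/∂x = [(+0.46)·(-20) − (-0.03)·(-70)] / -6950 = +0.001626
∂h/∂y = [15·(-0.03) − (-95)·(+0.46)] / -6950 = -0.006223
Head at (60, 90) = 113.78 + (+0.001626)·(-55) + (-0.006223)·(-80) = 114.19 ft.
That is higher than the 113.75 ft at 3, so the point is upgradient.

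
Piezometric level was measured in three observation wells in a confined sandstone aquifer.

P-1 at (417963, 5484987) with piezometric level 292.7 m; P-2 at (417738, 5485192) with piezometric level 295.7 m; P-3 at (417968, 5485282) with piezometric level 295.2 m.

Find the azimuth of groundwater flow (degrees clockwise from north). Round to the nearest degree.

Taking P-1 as reference: P-2−P-1 = (-225, 205, +3.0); P-3−P-1 = (5, 295, +2.5).
Solve a·Δx + b·Δy = Δh: det = (-225)·295 − 5·205 = -67400.
∂h/∂x = [(+3.0)·295 − (+2.5)·205] / -67400 = -0.005527
∂h/∂y = [(-225)·(+2.5) − 5·(+3.0)] / -67400 = +0.008568
Flow direction (−∇h) has components (+0.005527 E, -0.008568 N).
Azimuth = atan2(E, N) = atan2(+0.005527, -0.008568) = 147.2° ≈ 147°.

147°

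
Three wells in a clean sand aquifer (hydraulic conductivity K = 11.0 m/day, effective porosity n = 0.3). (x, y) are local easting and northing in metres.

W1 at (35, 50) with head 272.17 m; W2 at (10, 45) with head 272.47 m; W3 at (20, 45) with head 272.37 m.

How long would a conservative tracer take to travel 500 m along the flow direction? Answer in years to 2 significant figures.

2.6 years

Three-point gradient (reference W1): Δ to W2 = (-25, -5, +0.30), Δ to W3 = (-15, -5, +0.20).
∂h/∂x = -0.01000, ∂h/∂y = -0.010000 (det = 50).
|∇h| = √(-0.01000² + -0.010000²) = 0.01414
Seepage velocity v = K·i/n = 11.0 × 0.01414 / 0.3 = 0.5185 m/day.
t = 500 / 0.5185 = 964.3 days = 2.64 years.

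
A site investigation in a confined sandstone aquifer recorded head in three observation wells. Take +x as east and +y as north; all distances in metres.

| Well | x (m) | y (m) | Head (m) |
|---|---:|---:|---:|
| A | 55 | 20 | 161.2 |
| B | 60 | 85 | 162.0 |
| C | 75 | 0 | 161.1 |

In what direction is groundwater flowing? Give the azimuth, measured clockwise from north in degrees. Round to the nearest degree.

Differences from A: to B (Δx, Δy, Δh) = (5, 65, +0.8); to C = (20, -20, -0.1).
Determinant of the coordinate differences = 5·(-20) − 20·65 = -1400.
∂h/∂x = [(+0.8)·(-20) − (-0.1)·65] / -1400 = +0.006786
∂h/∂y = [5·(-0.1) − 20·(+0.8)] / -1400 = +0.01179
Flow direction (−∇h) has components (-0.006786 E, -0.01179 N).
Azimuth = atan2(E, N) = atan2(-0.006786, -0.01179) = 209.9° ≈ 210°.

210°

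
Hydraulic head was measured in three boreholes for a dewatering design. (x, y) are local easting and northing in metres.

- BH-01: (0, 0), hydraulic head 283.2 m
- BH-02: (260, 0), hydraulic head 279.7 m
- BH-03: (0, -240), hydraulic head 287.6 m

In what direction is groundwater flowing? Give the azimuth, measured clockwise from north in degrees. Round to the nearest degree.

036°

∂h/∂x = (279.7 − 283.2) / (260 − 0) = -0.01346
∂h/∂y = (287.6 − 283.2) / (-240 − 0) = -0.01833
Flow direction (−∇h) has components (+0.01346 E, +0.01833 N).
Azimuth = atan2(E, N) = atan2(+0.01346, +0.01833) = 36.3° ≈ 036°.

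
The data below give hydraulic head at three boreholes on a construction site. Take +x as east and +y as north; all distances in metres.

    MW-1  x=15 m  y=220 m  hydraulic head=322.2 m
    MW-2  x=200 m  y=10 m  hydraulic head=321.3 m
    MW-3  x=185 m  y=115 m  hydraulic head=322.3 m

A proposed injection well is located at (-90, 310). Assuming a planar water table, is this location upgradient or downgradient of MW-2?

upgradient

Taking MW-1 as reference: MW-2−MW-1 = (185, -210, -0.9); MW-3−MW-1 = (170, -105, +0.1).
Solve a·Δx + b·Δy = Δh: det = 185·(-105) − 170·(-210) = 16275.
∂h/∂x = [(-0.9)·(-105) − (+0.1)·(-210)] / 16275 = +0.007097
∂h/∂y = [185·(+0.1) − 170·(-0.9)] / 16275 = +0.01054
Head at (-90, 310) = 322.2 + (+0.007097)·(-105) + (+0.01054)·(90) = 322.40 m.
That is higher than the 321.3 m at MW-2, so the point is upgradient.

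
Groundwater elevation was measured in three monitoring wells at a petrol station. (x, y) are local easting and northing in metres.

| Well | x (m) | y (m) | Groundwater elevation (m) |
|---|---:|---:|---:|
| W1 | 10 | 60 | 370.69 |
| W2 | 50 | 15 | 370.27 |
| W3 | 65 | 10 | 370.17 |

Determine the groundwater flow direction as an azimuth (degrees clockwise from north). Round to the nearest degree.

134°

Taking W1 as reference: W2−W1 = (40, -45, -0.42); W3−W1 = (55, -50, -0.52).
Solve a·Δx + b·Δy = Δh: det = 40·(-50) − 55·(-45) = 475.
∂h/∂x = [(-0.42)·(-50) − (-0.52)·(-45)] / 475 = -0.005053
∂h/∂y = [40·(-0.52) − 55·(-0.42)] / 475 = +0.004842
Flow direction (−∇h) has components (+0.005053 E, -0.004842 N).
Azimuth = atan2(E, N) = atan2(+0.005053, -0.004842) = 133.8° ≈ 134°.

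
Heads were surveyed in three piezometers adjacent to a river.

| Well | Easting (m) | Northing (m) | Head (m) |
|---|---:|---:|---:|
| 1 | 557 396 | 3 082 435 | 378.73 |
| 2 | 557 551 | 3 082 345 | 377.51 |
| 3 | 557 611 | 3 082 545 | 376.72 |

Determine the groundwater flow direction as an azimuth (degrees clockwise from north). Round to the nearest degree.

With h = a·x + b·y + c and 1 as origin, the differences give:
  155·a + (-90)·b = -1.22
  215·a + 110·b = -2.01
Eliminate b (×110 and ×(-90), subtract): 36400·a = -315.100 → a = ∂h/∂x = -0.008657
Back-substitute: b = ∂h/∂y = -0.001353.
Flow direction (−∇h) has components (+0.008657 E, +0.001353 N).
Azimuth = atan2(E, N) = atan2(+0.008657, +0.001353) = 81.1° ≈ 081°.

081°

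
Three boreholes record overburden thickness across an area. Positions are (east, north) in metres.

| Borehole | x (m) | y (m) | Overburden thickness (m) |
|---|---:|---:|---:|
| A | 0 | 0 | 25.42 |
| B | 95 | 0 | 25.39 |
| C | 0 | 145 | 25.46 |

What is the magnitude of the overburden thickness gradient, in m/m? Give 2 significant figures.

∂d/∂x = (25.39 − 25.42) / (95 − 0) = -0.0003158
∂d/∂y = (25.46 − 25.42) / (145 − 0) = +0.0002759
|∇f| = √(-0.0003158² + 0.0002759²) = 0.0004193 m/m

0.00042 m/m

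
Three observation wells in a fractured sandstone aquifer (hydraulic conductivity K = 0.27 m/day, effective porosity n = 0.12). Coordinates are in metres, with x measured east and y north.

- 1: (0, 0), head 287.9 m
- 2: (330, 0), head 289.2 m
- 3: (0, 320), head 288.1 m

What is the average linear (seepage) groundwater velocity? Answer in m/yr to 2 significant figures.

3.3 m/yr

∂h/∂x = (289.2 − 287.9) / (330 − 0) = +0.003939
∂h/∂y = (288.1 − 287.9) / (320 − 0) = +0.0006250
|∇h| = √(0.003939² + 0.0006250²) = 0.003988
Seepage velocity v = K·i/n = 0.27 × 0.003988 / 0.12 = 0.008973 m/day = 3.277 m/yr.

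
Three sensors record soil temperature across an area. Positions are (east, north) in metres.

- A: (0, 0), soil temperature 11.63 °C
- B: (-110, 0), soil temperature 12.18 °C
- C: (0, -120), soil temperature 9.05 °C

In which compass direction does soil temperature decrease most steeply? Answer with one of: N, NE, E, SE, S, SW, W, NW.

S

∂T/∂x = (12.18 − 11.63) / (-110 − 0) = -0.005000
∂T/∂y = (9.05 − 11.63) / (-120 − 0) = +0.02150
Steepest decrease is along −∇f = (+0.005000 E, -0.02150 N) → south.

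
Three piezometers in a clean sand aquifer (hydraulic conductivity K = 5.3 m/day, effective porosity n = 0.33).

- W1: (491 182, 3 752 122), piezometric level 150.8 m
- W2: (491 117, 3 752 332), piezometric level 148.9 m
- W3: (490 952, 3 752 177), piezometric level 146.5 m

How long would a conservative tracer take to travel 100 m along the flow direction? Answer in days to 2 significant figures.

340 days

Taking W1 as reference: W2−W1 = (-65, 210, -1.9); W3−W1 = (-230, 55, -4.3).
Solve a·Δx + b·Δy = Δh: det = (-65)·55 − (-230)·210 = 44725.
∂h/∂x = [(-1.9)·55 − (-4.3)·210] / 44725 = +0.01785
∂h/∂y = [(-65)·(-4.3) − (-230)·(-1.9)] / 44725 = -0.003522
|∇h| = √(0.01785² + -0.003522²) = 0.01819
Seepage velocity v = K·i/n = 5.3 × 0.01819 / 0.33 = 0.2921 m/day.
t = 100 / 0.2921 = 342.3 days.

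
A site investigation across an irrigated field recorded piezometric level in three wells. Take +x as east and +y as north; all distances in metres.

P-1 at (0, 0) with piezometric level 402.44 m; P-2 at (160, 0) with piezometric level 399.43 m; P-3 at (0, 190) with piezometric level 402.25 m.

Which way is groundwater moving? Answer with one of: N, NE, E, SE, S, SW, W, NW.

∂h/∂x = (399.43 − 402.44) / (160 − 0) = -0.01881
∂h/∂y = (402.25 − 402.44) / (190 − 0) = -0.0010000
Flow = −∇h = (+0.01881 east, +0.0010000 north), which points east.

E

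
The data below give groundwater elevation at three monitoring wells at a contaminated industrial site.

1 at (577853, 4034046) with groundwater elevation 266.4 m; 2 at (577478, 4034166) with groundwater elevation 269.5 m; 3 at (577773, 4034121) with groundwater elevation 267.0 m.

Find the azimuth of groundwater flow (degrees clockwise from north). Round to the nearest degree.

082°

Differences from 1: to 2 (Δx, Δy, Δh) = (-375, 120, +3.1); to 3 = (-80, 75, +0.6).
Solve a·Δx + b·Δy = Δh: det = (-375)·75 − (-80)·120 = -18525.
∂h/∂x = [(+3.1)·75 − (+0.6)·120] / -18525 = -0.008664
∂h/∂y = [(-375)·(+0.6) − (-80)·(+3.1)] / -18525 = -0.001242
Flow direction (−∇h) has components (+0.008664 E, +0.001242 N).
Azimuth = atan2(E, N) = atan2(+0.008664, +0.001242) = 81.8° ≈ 082°.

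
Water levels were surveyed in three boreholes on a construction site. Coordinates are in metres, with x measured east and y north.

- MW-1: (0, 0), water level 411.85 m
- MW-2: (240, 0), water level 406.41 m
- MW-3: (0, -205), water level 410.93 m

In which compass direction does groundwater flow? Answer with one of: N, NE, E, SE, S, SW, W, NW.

E

∂h/∂x = (406.41 − 411.85) / (240 − 0) = -0.02267
∂h/∂y = (410.93 − 411.85) / (-205 − 0) = +0.004488
Flow = −∇h = (+0.02267 east, -0.004488 north), which points east.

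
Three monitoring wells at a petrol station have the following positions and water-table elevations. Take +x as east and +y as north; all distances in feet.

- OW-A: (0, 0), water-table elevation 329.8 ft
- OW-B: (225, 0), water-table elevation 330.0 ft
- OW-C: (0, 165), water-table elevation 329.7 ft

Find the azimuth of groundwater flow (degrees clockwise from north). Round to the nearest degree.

304°

∂h/∂x = (330.0 − 329.8) / (225 − 0) = +0.0008889
∂h/∂y = (329.7 − 329.8) / (165 − 0) = -0.0006061
Flow direction (−∇h) has components (-0.0008889 E, +0.0006061 N).
Azimuth = atan2(E, N) = atan2(-0.0008889, +0.0006061) = 304.3° ≈ 304°.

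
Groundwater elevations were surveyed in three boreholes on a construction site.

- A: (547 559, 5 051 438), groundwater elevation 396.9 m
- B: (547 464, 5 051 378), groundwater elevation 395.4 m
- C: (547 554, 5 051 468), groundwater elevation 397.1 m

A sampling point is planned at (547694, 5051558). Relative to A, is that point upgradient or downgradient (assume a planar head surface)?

upgradient

With h = a·x + b·y + c and A as origin, the differences give:
  (-95)·a + (-60)·b = -1.5
  (-5)·a + 30·b = +0.2
Eliminate b (×30 and ×(-60), subtract): -3150·a = -33.00 → a = ∂h/∂x = +0.01048
Back-substitute: b = ∂h/∂y = +0.008413.
Head at (547694, 5051558) = 396.9 + (+0.01048)·(135) + (+0.008413)·(120) = 399.32 m.
That is higher than the 396.9 m at A, so the point is upgradient.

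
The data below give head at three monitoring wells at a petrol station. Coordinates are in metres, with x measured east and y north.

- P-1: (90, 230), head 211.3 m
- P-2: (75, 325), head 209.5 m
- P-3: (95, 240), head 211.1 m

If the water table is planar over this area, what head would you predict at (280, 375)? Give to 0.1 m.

Taking P-1 as reference: P-2−P-1 = (-15, 95, -1.8); P-3−P-1 = (5, 10, -0.2).
Determinant of the coordinate differences = (-15)·10 − 5·95 = -625.
∂h/∂x = [(-1.8)·10 − (-0.2)·95] / -625 = -0.001600
∂h/∂y = [(-15)·(-0.2) − 5·(-1.8)] / -625 = -0.01920
h(280, 375) = 211.3 + (-0.001600)·(190) + (-0.01920)·(145) = 211.3 -0.304 -2.784 = 208.212 m.

208.2 m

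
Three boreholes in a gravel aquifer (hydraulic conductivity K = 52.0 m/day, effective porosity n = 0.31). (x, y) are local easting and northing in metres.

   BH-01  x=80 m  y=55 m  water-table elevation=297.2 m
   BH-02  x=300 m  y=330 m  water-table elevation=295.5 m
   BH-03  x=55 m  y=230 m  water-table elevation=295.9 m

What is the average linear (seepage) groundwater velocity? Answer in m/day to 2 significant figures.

With h = a·x + b·y + c and BH-01 as origin, the differences give:
  220·a + 275·b = -1.7
  (-25)·a + 175·b = -1.3
Eliminate b (×175 and ×275, subtract): 45375·a = 60.00 → a = ∂h/∂x = +0.001322
Back-substitute: b = ∂h/∂y = -0.007240.
|∇h| = √(0.001322² + -0.007240²) = 0.00736
Seepage velocity v = K·i/n = 52.0 × 0.00736 / 0.31 = 1.235 m/day.

1.2 m/day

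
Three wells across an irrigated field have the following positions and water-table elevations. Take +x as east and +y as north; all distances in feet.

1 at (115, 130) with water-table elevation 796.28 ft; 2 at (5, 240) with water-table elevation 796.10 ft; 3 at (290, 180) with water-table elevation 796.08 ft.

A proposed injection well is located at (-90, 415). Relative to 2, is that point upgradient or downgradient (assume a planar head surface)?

downgradient

With h = a·x + b·y + c and 1 as origin, the differences give:
  (-110)·a + 110·b = -0.18
  175·a + 50·b = -0.20
Eliminate b (×50 and ×110, subtract): -24750·a = 13.000 → a = ∂h/∂x = -0.0005253
Back-substitute: b = ∂h/∂y = -0.002162.
Head at (-90, 415) = 796.28 + (-0.0005253)·(-205) + (-0.002162)·(285) = 795.77 ft.
That is lower than the 796.10 ft at 2, so the point is downgradient.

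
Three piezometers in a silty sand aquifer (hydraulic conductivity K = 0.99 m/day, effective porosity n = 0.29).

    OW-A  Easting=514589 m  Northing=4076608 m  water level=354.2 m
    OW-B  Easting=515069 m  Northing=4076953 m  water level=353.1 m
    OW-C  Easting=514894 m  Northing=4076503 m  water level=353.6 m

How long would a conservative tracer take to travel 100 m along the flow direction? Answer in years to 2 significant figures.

38 years

Differences from OW-A: to OW-B (Δx, Δy, Δh) = (480, 345, -1.1); to OW-C = (305, -105, -0.6).
Solve a·Δx + b·Δy = Δh: det = 480·(-105) − 305·345 = -155625.
∂h/∂x = [(-1.1)·(-105) − (-0.6)·345] / -155625 = -0.002072
∂h/∂y = [480·(-0.6) − 305·(-1.1)] / -155625 = -0.0003052
|∇h| = √(-0.002072² + -0.0003052²) = 0.002094
Seepage velocity v = K·i/n = 0.99 × 0.002094 / 0.29 = 0.007148 m/day.
t = 100 / 0.007148 = 1.399e+04 days = 38.3 years.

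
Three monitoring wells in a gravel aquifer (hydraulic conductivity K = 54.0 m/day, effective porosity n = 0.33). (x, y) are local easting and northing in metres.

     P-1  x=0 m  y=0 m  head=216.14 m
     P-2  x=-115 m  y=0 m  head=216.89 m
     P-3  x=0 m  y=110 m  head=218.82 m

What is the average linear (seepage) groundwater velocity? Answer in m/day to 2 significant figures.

4.1 m/day

∂h/∂x = (216.89 − 216.14) / (-115 − 0) = -0.006522
∂h/∂y = (218.82 − 216.14) / (110 − 0) = +0.02436
|∇h| = √(-0.006522² + 0.02436²) = 0.02522
Seepage velocity v = K·i/n = 54.0 × 0.02522 / 0.33 = 4.127 m/day.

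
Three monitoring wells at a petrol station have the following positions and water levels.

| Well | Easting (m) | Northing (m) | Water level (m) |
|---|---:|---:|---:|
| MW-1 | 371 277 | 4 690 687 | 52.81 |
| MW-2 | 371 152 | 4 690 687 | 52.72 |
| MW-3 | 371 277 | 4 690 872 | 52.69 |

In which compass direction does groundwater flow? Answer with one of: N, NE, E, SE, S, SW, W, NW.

∂h/∂x = (52.72 − 52.81) / (371152 − 371277) = +0.0007200
∂h/∂y = (52.69 − 52.81) / (4690872 − 4690687) = -0.0006486
Flow = −∇h = (-0.0007200 east, +0.0006486 north), which points northwest.

NW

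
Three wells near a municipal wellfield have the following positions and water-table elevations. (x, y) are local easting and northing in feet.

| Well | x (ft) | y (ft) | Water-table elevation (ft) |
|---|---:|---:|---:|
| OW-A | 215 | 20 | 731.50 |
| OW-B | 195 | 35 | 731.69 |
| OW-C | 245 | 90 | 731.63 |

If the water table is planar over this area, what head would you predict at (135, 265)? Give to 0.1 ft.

Three-point gradient (reference OW-A): Δ to OW-B = (-20, 15, +0.19), Δ to OW-C = (30, 70, +0.13).
∂h/∂x = -0.006135, ∂h/∂y = +0.004486 (det = -1850).
h(135, 265) = 731.50 + (-0.006135)·(-80) + (+0.004486)·(245) = 731.50 +0.491 +1.099 = 733.090 ft.

733.1 ft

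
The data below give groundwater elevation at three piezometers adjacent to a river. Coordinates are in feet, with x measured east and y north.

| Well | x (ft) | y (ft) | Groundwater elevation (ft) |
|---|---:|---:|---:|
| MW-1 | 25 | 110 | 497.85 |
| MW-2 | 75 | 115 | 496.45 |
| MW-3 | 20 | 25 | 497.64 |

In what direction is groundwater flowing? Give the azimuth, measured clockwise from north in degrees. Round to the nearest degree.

098°

Taking MW-1 as reference: MW-2−MW-1 = (50, 5, -1.40); MW-3−MW-1 = (-5, -85, -0.21).
Solve a·Δx + b·Δy = Δh: det = 50·(-85) − (-5)·5 = -4225.
∂h/∂x = [(-1.40)·(-85) − (-0.21)·5] / -4225 = -0.02841
∂h/∂y = [50·(-0.21) − (-5)·(-1.40)] / -4225 = +0.004142
Flow direction (−∇h) has components (+0.02841 E, -0.004142 N).
Azimuth = atan2(E, N) = atan2(+0.02841, -0.004142) = 98.3° ≈ 098°.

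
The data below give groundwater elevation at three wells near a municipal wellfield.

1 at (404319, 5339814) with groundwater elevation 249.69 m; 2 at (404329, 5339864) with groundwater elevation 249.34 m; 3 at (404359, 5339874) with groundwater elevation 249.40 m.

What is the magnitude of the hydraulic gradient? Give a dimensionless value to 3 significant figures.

0.00919

Differences from 1: to 2 (Δx, Δy, Δh) = (10, 50, -0.35); to 3 = (40, 60, -0.29).
Solve a·Δx + b·Δy = Δh: det = 10·60 − 40·50 = -1400.
∂h/∂x = [(-0.35)·60 − (-0.29)·50] / -1400 = +0.004643
∂h/∂y = [10·(-0.29) − 40·(-0.35)] / -1400 = -0.007929
|∇h| = √(0.004643² + -0.007929²) = 0.009188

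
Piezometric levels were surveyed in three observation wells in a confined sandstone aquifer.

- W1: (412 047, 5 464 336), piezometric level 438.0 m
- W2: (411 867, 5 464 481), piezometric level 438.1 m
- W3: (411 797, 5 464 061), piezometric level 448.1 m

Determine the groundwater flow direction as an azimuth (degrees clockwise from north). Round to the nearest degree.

040°

Taking W1 as reference: W2−W1 = (-180, 145, +0.1); W3−W1 = (-250, -275, +10.1).
Determinant of the coordinate differences = (-180)·(-275) − (-250)·145 = 85750.
∂h/∂x = [(+0.1)·(-275) − (+10.1)·145] / 85750 = -0.01740
∂h/∂y = [(-180)·(+10.1) − (-250)·(+0.1)] / 85750 = -0.02091
Flow direction (−∇h) has components (+0.01740 E, +0.02091 N).
Azimuth = atan2(E, N) = atan2(+0.01740, +0.02091) = 39.8° ≈ 040°.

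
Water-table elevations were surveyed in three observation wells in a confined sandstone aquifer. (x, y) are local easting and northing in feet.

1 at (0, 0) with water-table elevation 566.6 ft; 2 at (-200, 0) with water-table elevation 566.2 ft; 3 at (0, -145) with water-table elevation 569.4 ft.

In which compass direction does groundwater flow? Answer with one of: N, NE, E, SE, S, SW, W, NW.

∂h/∂x = (566.2 − 566.6) / (-200 − 0) = +0.002000
∂h/∂y = (569.4 − 566.6) / (-145 − 0) = -0.01931
Flow = −∇h = (-0.002000 east, +0.01931 north), which points north.

N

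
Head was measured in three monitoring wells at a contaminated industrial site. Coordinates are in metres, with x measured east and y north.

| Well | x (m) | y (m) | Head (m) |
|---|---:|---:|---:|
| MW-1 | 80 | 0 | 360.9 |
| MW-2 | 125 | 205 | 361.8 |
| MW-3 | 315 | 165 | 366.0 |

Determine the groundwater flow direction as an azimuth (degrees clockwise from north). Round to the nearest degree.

271°

Differences from MW-1: to MW-2 (Δx, Δy, Δh) = (45, 205, +0.9); to MW-3 = (235, 165, +5.1).
Solve a·Δx + b·Δy = Δh: det = 45·165 − 235·205 = -40750.
∂h/∂x = [(+0.9)·165 − (+5.1)·205] / -40750 = +0.02201
∂h/∂y = [45·(+5.1) − 235·(+0.9)] / -40750 = -0.0004417
Flow direction (−∇h) has components (-0.02201 E, +0.0004417 N).
Azimuth = atan2(E, N) = atan2(-0.02201, +0.0004417) = 271.1° ≈ 271°.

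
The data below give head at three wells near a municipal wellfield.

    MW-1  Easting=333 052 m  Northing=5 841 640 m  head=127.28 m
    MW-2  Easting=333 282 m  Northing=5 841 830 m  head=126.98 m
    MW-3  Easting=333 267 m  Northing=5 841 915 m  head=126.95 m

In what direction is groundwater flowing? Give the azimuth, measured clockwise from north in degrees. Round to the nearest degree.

Three-point gradient (reference MW-1): Δ to MW-2 = (230, 190, -0.30), Δ to MW-3 = (215, 275, -0.33).
∂h/∂x = -0.0008839, ∂h/∂y = -0.0005089 (det = 22400).
Flow direction (−∇h) has components (+0.0008839 E, +0.0005089 N).
Azimuth = atan2(E, N) = atan2(+0.0008839, +0.0005089) = 60.1° ≈ 060°.

060°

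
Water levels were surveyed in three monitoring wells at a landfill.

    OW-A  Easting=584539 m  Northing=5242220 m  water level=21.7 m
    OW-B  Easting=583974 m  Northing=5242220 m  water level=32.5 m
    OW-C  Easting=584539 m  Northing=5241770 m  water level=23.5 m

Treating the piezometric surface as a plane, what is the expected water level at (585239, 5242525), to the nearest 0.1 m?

7.1 m

∂h/∂x = (32.5 − 21.7) / (583974 − 584539) = -0.01912
∂h/∂y = (23.5 − 21.7) / (5241770 − 5242220) = -0.004000
h(585239, 5242525) = 21.7 + (-0.01912)·(700) + (-0.004000)·(305) = 21.7 -13.381 -1.220 = 7.099 m.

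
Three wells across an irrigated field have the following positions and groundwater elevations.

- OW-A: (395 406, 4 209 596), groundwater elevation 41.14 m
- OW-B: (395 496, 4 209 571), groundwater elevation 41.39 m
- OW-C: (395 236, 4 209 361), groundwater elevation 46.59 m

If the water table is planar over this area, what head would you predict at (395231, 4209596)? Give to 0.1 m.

Differences from OW-A: to OW-B (Δx, Δy, Δh) = (90, -25, +0.25); to OW-C = (-170, -235, +5.45).
Determinant of the coordinate differences = 90·(-235) − (-170)·(-25) = -25400.
∂h/∂x = [(+0.25)·(-235) − (+5.45)·(-25)] / -25400 = -0.003051
∂h/∂y = [90·(+5.45) − (-170)·(+0.25)] / -25400 = -0.02098
h(395231, 4209596) = 41.14 + (-0.003051)·(-175) + (-0.02098)·(0) = 41.14 +0.534 -0.000 = 41.674 m.

41.7 m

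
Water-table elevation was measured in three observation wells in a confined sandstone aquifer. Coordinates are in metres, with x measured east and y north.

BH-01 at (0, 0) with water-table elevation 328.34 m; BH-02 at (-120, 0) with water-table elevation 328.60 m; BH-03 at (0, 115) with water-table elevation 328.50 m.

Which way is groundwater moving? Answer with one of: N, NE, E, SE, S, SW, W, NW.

SE

∂h/∂x = (328.60 − 328.34) / (-120 − 0) = -0.002167
∂h/∂y = (328.50 − 328.34) / (115 − 0) = +0.001391
Flow = −∇h = (+0.002167 east, -0.001391 north), which points southeast.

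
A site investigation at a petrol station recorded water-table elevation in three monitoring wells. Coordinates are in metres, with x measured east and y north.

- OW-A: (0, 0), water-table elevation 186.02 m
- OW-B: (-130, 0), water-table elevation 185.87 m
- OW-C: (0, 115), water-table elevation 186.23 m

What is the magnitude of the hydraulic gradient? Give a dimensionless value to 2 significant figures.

0.0022

∂h/∂x = (185.87 − 186.02) / (-130 − 0) = +0.001154
∂h/∂y = (186.23 − 186.02) / (115 − 0) = +0.001826
|∇h| = √(0.001154² + 0.001826²) = 0.00216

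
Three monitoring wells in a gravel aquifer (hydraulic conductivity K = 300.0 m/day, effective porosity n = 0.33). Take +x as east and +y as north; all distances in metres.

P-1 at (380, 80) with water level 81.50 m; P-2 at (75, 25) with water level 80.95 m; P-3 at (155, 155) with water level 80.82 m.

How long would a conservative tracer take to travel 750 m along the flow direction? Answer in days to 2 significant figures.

250 days

Three-point gradient (reference P-1): Δ to P-2 = (-305, -55, -0.55), Δ to P-3 = (-225, 75, -0.68).
∂h/∂x = +0.002231, ∂h/∂y = -0.002373 (det = -35250).
|∇h| = √(0.002231² + -0.002373²) = 0.003257
Seepage velocity v = K·i/n = 300.0 × 0.003257 / 0.33 = 2.961 m/day.
t = 750 / 2.961 = 253.3 days.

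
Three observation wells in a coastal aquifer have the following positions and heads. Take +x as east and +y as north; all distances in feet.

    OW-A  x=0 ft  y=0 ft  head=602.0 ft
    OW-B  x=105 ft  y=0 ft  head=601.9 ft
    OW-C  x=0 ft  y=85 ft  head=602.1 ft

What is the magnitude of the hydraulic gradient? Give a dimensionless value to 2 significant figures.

∂h/∂x = (601.9 − 602.0) / (105 − 0) = -0.0009524
∂h/∂y = (602.1 − 602.0) / (85 − 0) = +0.001176
|∇h| = √(-0.0009524² + 0.001176²) = 0.001513

0.0015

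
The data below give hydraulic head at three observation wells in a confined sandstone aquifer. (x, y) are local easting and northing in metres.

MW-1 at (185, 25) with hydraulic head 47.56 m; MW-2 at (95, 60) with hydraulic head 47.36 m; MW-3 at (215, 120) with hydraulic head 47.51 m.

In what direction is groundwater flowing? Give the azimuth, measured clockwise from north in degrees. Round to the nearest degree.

301°

Three-point gradient (reference MW-1): Δ to MW-2 = (-90, 35, -0.20), Δ to MW-3 = (30, 95, -0.05).
∂h/∂x = +0.001797, ∂h/∂y = -0.001094 (det = -9600).
Flow direction (−∇h) has components (-0.001797 E, +0.001094 N).
Azimuth = atan2(E, N) = atan2(-0.001797, +0.001094) = 301.3° ≈ 301°.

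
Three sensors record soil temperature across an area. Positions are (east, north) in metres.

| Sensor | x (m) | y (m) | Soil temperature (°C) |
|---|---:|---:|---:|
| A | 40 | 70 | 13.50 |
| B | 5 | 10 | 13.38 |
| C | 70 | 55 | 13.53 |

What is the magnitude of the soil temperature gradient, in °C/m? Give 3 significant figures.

Taking A as reference: B−A = (-35, -60, -0.12); C−A = (30, -15, +0.03).
Determinant of the coordinate differences = (-35)·(-15) − 30·(-60) = 2325.
∂T/∂x = [(-0.12)·(-15) − (+0.03)·(-60)] / 2325 = +0.001548
∂T/∂y = [(-35)·(+0.03) − 30·(-0.12)] / 2325 = +0.001097
|∇f| = √(0.001548² + 0.001097²) = 0.001897 °C/m

0.00190 °C/m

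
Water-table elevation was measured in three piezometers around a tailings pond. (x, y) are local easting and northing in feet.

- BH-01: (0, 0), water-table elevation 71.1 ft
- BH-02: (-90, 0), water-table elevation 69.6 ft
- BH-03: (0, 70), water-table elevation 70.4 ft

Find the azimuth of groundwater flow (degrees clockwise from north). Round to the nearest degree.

301°

∂h/∂x = (69.6 − 71.1) / (-90 − 0) = +0.01667
∂h/∂y = (70.4 − 71.1) / (70 − 0) = -0.010000
Flow direction (−∇h) has components (-0.01667 E, +0.010000 N).
Azimuth = atan2(E, N) = atan2(-0.01667, +0.010000) = 301.0° ≈ 301°.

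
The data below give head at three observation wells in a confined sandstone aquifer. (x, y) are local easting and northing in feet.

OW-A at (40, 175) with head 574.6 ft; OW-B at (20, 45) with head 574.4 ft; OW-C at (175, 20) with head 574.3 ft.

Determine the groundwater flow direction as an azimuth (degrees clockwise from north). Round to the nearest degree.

166°

Taking OW-A as reference: OW-B−OW-A = (-20, -130, -0.2); OW-C−OW-A = (135, -155, -0.3).
Determinant of the coordinate differences = (-20)·(-155) − 135·(-130) = 20650.
∂h/∂x = [(-0.2)·(-155) − (-0.3)·(-130)] / 20650 = -0.0003874
∂h/∂y = [(-20)·(-0.3) − 135·(-0.2)] / 20650 = +0.001598
Flow direction (−∇h) has components (+0.0003874 E, -0.001598 N).
Azimuth = atan2(E, N) = atan2(+0.0003874, -0.001598) = 166.4° ≈ 166°.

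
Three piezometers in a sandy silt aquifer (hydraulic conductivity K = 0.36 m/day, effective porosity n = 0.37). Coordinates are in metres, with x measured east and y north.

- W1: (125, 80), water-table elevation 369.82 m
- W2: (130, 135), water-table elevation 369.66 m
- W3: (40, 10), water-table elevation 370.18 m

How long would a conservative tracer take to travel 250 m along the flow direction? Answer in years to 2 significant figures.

With h = a·x + b·y + c and W1 as origin, the differences give:
  5·a + 55·b = -0.16
  (-85)·a + (-70)·b = +0.36
Eliminate b (×(-70) and ×55, subtract): 4325·a = -8.600 → a = ∂h/∂x = -0.001988
Back-substitute: b = ∂h/∂y = -0.002728.
|∇h| = √(-0.001988² + -0.002728²) = 0.003376
Seepage velocity v = K·i/n = 0.36 × 0.003376 / 0.37 = 0.003285 m/day.
t = 250 / 0.003285 = 7.61e+04 days = 208 years.

210 years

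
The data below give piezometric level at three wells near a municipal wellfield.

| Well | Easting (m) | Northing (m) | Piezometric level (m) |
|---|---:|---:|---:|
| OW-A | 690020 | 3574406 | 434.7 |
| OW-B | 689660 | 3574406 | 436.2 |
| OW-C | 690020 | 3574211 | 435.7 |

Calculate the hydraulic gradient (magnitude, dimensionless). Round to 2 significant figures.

∂h/∂x = (436.2 − 434.7) / (689660 − 690020) = -0.004167
∂h/∂y = (435.7 − 434.7) / (3574211 − 3574406) = -0.005128
|∇h| = √(-0.004167² + -0.005128²) = 0.006608

0.0066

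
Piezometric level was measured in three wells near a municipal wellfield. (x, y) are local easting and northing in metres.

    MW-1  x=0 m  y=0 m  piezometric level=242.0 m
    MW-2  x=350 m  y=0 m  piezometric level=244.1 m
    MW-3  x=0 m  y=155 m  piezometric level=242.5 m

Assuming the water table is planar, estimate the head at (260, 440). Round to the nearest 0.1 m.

∂h/∂x = (244.1 − 242.0) / (350 − 0) = +0.006000
∂h/∂y = (242.5 − 242.0) / (155 − 0) = +0.003226
h(260, 440) = 242.0 + (+0.006000)·(260) + (+0.003226)·(440) = 242.0 +1.560 +1.419 = 244.979 m.

245.0 m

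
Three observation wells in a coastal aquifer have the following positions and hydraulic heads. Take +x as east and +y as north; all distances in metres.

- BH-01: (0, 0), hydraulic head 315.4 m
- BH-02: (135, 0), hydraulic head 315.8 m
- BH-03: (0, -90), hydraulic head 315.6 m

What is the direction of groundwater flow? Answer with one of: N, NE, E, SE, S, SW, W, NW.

∂h/∂x = (315.8 − 315.4) / (135 − 0) = +0.002963
∂h/∂y = (315.6 − 315.4) / (-90 − 0) = -0.002222
Flow = −∇h = (-0.002963 east, +0.002222 north), which points northwest.

NW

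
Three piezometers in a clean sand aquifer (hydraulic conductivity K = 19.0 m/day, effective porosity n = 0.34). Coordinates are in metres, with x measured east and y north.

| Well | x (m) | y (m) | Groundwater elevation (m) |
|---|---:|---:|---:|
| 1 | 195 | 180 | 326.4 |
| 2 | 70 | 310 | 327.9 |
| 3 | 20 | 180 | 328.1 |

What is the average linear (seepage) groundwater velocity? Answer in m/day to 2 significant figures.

0.56 m/day

Taking 1 as reference: 2−1 = (-125, 130, +1.5); 3−1 = (-175, 0, +1.7).
Determinant of the coordinate differences = (-125)·0 − (-175)·130 = 22750.
∂h/∂x = [(+1.5)·0 − (+1.7)·130] / 22750 = -0.009714
∂h/∂y = [(-125)·(+1.7) − (-175)·(+1.5)] / 22750 = +0.002198
|∇h| = √(-0.009714² + 0.002198²) = 0.00996
Seepage velocity v = K·i/n = 19.0 × 0.00996 / 0.34 = 0.5566 m/day.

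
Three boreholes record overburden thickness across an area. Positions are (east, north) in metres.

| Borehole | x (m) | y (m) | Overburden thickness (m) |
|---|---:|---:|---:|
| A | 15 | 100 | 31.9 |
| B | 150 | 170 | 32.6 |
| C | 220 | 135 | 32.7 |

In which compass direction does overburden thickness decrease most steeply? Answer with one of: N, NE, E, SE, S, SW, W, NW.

Taking A as reference: B−A = (135, 70, +0.7); C−A = (205, 35, +0.8).
Determinant of the coordinate differences = 135·35 − 205·70 = -9625.
∂d/∂x = [(+0.7)·35 − (+0.8)·70] / -9625 = +0.003273
∂d/∂y = [135·(+0.8) − 205·(+0.7)] / -9625 = +0.003688
Steepest decrease is along −∇f = (-0.003273 E, -0.003688 N) → southwest.

SW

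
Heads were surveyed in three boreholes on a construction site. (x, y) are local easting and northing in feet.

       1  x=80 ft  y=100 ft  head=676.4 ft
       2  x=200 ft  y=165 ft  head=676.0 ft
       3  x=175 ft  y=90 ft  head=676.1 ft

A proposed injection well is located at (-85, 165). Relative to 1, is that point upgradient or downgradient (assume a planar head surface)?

upgradient

Taking 1 as reference: 2−1 = (120, 65, -0.4); 3−1 = (95, -10, -0.3).
Solve a·Δx + b·Δy = Δh: det = 120·(-10) − 95·65 = -7375.
∂h/∂x = [(-0.4)·(-10) − (-0.3)·65] / -7375 = -0.003186
∂h/∂y = [120·(-0.3) − 95·(-0.4)] / -7375 = -0.0002712
Head at (-85, 165) = 676.4 + (-0.003186)·(-165) + (-0.0002712)·(65) = 676.91 ft.
That is higher than the 676.4 ft at 1, so the point is upgradient.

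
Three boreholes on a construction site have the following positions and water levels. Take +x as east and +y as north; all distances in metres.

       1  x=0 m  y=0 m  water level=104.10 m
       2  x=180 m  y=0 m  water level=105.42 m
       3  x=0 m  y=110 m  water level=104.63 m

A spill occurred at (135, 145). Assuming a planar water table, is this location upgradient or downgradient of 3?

upgradient

∂h/∂x = (105.42 − 104.10) / (180 − 0) = +0.007333
∂h/∂y = (104.63 − 104.10) / (110 − 0) = +0.004818
Head at (135, 145) = 104.10 + (+0.007333)·(135) + (+0.004818)·(145) = 105.79 m.
That is higher than the 104.63 m at 3, so the point is upgradient.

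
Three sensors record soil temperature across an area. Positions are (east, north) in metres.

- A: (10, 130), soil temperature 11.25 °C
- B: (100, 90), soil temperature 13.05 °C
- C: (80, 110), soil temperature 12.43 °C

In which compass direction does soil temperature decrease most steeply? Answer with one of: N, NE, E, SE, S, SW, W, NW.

NW

Differences from A: to B (Δx, Δy, Δh) = (90, -40, +1.80); to C = (70, -20, +1.18).
Solve a·Δx + b·Δy = ΔT: det = 90·(-20) − 70·(-40) = 1000.
∂T/∂x = [(+1.80)·(-20) − (+1.18)·(-40)] / 1000 = +0.01120
∂T/∂y = [90·(+1.18) − 70·(+1.80)] / 1000 = -0.01980
Steepest decrease is along −∇f = (-0.01120 E, +0.01980 N) → northwest.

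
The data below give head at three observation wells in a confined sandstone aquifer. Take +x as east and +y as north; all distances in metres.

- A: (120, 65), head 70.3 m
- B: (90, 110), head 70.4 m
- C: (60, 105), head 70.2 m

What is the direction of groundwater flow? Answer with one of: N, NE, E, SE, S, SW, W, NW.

Three-point gradient (reference A): Δ to B = (-30, 45, +0.1), Δ to C = (-60, 40, -0.1).
∂h/∂x = +0.005667, ∂h/∂y = +0.006000 (det = 1500).
Flow = −∇h = (-0.005667 east, -0.006000 north), which points southwest.

SW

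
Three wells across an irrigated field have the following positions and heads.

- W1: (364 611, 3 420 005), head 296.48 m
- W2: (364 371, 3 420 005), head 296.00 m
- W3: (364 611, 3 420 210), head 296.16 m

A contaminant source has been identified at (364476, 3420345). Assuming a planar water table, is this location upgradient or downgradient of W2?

∂h/∂x = (296.00 − 296.48) / (364371 − 364611) = +0.002000
∂h/∂y = (296.16 − 296.48) / (3420210 − 3420005) = -0.001561
Head at (364476, 3420345) = 296.48 + (+0.002000)·(-135) + (-0.001561)·(340) = 295.68 m.
That is lower than the 296.00 m at W2, so the point is downgradient.

downgradient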